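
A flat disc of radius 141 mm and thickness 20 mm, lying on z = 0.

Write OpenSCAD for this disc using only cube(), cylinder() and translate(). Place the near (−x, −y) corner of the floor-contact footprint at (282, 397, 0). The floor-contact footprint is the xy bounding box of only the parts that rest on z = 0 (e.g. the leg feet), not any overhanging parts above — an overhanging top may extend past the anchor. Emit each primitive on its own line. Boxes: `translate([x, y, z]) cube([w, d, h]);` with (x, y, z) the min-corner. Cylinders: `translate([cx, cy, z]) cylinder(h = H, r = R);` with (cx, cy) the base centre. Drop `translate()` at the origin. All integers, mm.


translate([423, 538, 0]) cylinder(h = 20, r = 141);


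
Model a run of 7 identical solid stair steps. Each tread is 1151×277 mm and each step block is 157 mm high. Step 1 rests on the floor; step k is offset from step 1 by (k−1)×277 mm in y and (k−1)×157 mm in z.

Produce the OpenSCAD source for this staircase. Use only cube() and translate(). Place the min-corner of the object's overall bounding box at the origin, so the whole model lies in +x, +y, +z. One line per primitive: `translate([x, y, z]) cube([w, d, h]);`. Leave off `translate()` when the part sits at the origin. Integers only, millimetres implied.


cube([1151, 277, 157]);
translate([0, 277, 157]) cube([1151, 277, 157]);
translate([0, 554, 314]) cube([1151, 277, 157]);
translate([0, 831, 471]) cube([1151, 277, 157]);
translate([0, 1108, 628]) cube([1151, 277, 157]);
translate([0, 1385, 785]) cube([1151, 277, 157]);
translate([0, 1662, 942]) cube([1151, 277, 157]);


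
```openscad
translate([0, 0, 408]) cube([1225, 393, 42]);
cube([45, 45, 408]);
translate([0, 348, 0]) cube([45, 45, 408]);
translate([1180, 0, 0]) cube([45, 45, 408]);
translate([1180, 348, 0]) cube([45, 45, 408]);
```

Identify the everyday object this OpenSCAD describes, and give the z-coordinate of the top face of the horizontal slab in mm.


A bench. The seat-top height is 450 mm.

A long slab on four corner posts — a bench. The slab sits at z = 408 with thickness 42, so the top is 408 + 42 = 450 mm.


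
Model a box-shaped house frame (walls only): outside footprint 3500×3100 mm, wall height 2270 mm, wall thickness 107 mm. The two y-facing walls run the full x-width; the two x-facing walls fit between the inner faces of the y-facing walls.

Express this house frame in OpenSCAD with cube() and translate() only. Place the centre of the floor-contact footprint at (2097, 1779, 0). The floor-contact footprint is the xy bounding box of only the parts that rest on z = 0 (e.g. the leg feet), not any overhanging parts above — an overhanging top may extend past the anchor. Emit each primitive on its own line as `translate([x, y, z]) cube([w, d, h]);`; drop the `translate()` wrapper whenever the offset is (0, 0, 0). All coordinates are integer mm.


translate([347, 229, 0]) cube([3500, 107, 2270]);
translate([347, 3222, 0]) cube([3500, 107, 2270]);
translate([347, 336, 0]) cube([107, 2886, 2270]);
translate([3740, 336, 0]) cube([107, 2886, 2270]);


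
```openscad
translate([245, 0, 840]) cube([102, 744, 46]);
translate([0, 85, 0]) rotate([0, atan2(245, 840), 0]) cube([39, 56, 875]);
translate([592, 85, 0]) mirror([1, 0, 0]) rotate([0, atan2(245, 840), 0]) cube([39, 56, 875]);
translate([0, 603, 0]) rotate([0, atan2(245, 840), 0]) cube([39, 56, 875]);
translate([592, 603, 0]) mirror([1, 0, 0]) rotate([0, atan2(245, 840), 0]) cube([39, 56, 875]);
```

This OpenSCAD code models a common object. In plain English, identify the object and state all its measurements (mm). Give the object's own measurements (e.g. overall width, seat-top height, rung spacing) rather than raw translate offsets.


A sawhorse. A 102×744×46 mm beam (x, y, z) sits on two A-frame leg pairs. Each pair is two raked legs of 39×56 mm section (56 mm along y) splaying symmetrically in x. Each leg rises 840 mm vertically over 245 mm of horizontal reach and is 875 mm long along its own axis. Every leg's outer bottom edge rests on the floor and its outer top edge meets a bottom edge of the beam — the left legs (tilting toward +x) meet the beam's −x bottom edge, the right legs (their mirror images, tilting toward −x) meet its +x bottom edge — so the leg tops tuck under the beam, the beam's underside is 840 mm above the floor, and the feet are 592 mm apart outside-to-outside with the beam centred between them. The two leg pairs are set in 85 mm from either end of the beam.


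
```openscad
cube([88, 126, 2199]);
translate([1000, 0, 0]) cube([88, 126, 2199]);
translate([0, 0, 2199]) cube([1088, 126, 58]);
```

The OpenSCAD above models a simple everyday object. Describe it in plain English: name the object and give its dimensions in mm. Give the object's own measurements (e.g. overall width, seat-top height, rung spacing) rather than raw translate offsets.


A door frame. The clear opening is 912 mm wide and 2199 mm high. Two 88 mm wide jambs, 126 mm deep, stand either side of the opening from the floor to the top of the opening. A 58 mm thick head sits across the top of both jambs, spanning the full outside width of the frame.


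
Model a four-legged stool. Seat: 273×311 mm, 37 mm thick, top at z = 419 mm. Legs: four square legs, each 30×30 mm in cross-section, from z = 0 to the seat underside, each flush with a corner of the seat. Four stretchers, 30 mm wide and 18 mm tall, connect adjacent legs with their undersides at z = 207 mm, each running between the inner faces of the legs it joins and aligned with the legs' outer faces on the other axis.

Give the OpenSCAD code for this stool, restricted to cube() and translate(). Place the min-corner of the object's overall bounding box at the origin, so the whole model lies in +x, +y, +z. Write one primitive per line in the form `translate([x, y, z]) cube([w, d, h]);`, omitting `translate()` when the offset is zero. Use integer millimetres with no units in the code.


translate([0, 0, 382]) cube([273, 311, 37]);
cube([30, 30, 382]);
translate([243, 0, 0]) cube([30, 30, 382]);
translate([0, 281, 0]) cube([30, 30, 382]);
translate([243, 281, 0]) cube([30, 30, 382]);
translate([30, 0, 207]) cube([213, 30, 18]);
translate([30, 281, 207]) cube([213, 30, 18]);
translate([0, 30, 207]) cube([30, 251, 18]);
translate([243, 30, 207]) cube([30, 251, 18]);


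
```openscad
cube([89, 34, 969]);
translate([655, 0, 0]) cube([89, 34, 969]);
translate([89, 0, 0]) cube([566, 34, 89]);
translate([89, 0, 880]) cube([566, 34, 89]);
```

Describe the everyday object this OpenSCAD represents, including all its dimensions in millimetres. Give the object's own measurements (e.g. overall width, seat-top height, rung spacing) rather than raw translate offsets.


A rectangular picture frame lying in the x–z plane (depth along y). The opening is 566 mm wide (x) by 791 mm tall (z), surrounded by a border 89 mm wide on all four sides. The frame is 34 mm deep and is made of two full-height vertical stiles with two horizontal rails fitted between them.


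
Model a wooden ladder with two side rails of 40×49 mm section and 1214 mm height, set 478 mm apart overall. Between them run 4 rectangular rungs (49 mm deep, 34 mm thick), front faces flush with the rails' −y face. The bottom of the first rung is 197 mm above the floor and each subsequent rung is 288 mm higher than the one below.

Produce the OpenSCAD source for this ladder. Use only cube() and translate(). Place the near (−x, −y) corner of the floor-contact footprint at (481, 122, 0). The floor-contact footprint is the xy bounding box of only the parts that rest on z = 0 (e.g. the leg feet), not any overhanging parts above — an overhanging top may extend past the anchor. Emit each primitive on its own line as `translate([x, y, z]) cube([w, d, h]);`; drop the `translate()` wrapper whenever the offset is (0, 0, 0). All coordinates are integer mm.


translate([481, 122, 0]) cube([40, 49, 1214]);
translate([919, 122, 0]) cube([40, 49, 1214]);
translate([521, 122, 197]) cube([398, 49, 34]);
translate([521, 122, 485]) cube([398, 49, 34]);
translate([521, 122, 773]) cube([398, 49, 34]);
translate([521, 122, 1061]) cube([398, 49, 34]);


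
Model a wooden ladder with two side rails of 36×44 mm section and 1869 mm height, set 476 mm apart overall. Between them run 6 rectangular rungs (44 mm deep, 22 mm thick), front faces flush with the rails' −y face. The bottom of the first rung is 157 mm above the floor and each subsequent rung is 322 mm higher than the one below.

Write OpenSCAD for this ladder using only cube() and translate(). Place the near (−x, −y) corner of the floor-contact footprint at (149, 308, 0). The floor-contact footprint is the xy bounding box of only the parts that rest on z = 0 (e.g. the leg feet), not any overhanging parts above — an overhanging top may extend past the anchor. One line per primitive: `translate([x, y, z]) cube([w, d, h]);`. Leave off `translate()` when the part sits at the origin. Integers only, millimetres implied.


translate([149, 308, 0]) cube([36, 44, 1869]);
translate([589, 308, 0]) cube([36, 44, 1869]);
translate([185, 308, 157]) cube([404, 44, 22]);
translate([185, 308, 479]) cube([404, 44, 22]);
translate([185, 308, 801]) cube([404, 44, 22]);
translate([185, 308, 1123]) cube([404, 44, 22]);
translate([185, 308, 1445]) cube([404, 44, 22]);
translate([185, 308, 1767]) cube([404, 44, 22]);


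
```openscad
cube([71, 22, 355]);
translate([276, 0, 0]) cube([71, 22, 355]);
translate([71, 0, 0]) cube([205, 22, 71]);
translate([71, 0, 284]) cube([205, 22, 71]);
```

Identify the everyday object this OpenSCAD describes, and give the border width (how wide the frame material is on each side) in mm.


A picture frame. The border width is 71 mm.

Four thin pieces enclosing a rectangular opening — a picture frame. The two full-height stiles are 355 mm tall; the top rail sits at z = 284 and is 71 mm tall, so the border above the opening is 355 − 284 = 71 mm, matching the stile x-width.


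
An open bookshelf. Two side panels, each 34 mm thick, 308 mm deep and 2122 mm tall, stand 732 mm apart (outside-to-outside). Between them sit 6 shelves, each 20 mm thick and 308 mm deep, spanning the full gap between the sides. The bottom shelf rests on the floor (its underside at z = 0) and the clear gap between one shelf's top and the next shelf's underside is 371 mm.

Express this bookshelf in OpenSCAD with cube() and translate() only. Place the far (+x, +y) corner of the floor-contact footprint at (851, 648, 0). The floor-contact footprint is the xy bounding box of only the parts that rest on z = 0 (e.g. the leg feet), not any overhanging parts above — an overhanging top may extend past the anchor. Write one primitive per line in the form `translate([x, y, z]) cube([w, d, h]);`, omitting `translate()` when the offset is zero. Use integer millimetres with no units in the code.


translate([119, 340, 0]) cube([34, 308, 2122]);
translate([817, 340, 0]) cube([34, 308, 2122]);
translate([153, 340, 0]) cube([664, 308, 20]);
translate([153, 340, 391]) cube([664, 308, 20]);
translate([153, 340, 782]) cube([664, 308, 20]);
translate([153, 340, 1173]) cube([664, 308, 20]);
translate([153, 340, 1564]) cube([664, 308, 20]);
translate([153, 340, 1955]) cube([664, 308, 20]);


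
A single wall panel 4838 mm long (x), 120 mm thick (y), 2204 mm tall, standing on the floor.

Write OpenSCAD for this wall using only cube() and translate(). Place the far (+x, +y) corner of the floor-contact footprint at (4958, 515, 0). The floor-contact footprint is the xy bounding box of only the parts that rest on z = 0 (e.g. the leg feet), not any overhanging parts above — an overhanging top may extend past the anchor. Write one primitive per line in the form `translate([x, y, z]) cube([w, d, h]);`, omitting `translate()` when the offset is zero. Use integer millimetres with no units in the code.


translate([120, 395, 0]) cube([4838, 120, 2204]);


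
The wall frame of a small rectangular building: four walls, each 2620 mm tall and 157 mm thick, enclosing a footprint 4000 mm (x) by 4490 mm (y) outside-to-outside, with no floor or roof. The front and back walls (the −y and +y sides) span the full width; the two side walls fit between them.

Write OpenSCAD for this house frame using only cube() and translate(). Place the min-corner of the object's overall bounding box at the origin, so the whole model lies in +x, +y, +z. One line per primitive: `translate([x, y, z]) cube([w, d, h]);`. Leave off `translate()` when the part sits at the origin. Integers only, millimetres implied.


cube([4000, 157, 2620]);
translate([0, 4333, 0]) cube([4000, 157, 2620]);
translate([0, 157, 0]) cube([157, 4176, 2620]);
translate([3843, 157, 0]) cube([157, 4176, 2620]);


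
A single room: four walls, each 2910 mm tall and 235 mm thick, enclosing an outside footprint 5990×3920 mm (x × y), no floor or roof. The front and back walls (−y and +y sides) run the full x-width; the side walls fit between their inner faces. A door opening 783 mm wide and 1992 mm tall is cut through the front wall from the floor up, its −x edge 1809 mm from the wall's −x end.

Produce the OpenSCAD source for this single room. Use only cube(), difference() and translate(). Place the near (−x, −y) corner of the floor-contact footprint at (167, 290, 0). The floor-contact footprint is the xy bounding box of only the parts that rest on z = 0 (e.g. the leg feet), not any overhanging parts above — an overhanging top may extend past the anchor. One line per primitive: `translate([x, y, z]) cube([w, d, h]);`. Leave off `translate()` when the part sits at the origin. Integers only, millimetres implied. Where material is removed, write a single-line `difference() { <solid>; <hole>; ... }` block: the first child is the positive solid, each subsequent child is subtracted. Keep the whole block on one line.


difference() { translate([167, 290, 0]) cube([5990, 235, 2910]); translate([1976, 290, 0]) cube([783, 235, 1992]); }
translate([167, 3975, 0]) cube([5990, 235, 2910]);
translate([167, 525, 0]) cube([235, 3450, 2910]);
translate([5922, 525, 0]) cube([235, 3450, 2910]);


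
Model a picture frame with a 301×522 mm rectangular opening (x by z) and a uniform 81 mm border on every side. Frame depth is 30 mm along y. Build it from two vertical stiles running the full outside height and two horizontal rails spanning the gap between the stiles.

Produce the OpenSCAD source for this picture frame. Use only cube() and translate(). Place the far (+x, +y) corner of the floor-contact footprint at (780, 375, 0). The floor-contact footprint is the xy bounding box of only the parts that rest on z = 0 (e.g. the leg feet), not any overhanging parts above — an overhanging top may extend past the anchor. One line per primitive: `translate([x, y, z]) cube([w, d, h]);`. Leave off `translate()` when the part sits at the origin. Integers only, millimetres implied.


translate([317, 345, 0]) cube([81, 30, 684]);
translate([699, 345, 0]) cube([81, 30, 684]);
translate([398, 345, 0]) cube([301, 30, 81]);
translate([398, 345, 603]) cube([301, 30, 81]);


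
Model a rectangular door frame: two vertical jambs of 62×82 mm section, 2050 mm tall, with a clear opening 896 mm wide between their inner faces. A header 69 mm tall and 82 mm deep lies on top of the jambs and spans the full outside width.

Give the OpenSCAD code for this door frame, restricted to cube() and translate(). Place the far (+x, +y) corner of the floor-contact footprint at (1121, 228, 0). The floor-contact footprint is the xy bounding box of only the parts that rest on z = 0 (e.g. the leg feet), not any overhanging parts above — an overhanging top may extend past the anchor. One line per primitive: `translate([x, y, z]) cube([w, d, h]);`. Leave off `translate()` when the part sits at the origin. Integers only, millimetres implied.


translate([101, 146, 0]) cube([62, 82, 2050]);
translate([1059, 146, 0]) cube([62, 82, 2050]);
translate([101, 146, 2050]) cube([1020, 82, 69]);


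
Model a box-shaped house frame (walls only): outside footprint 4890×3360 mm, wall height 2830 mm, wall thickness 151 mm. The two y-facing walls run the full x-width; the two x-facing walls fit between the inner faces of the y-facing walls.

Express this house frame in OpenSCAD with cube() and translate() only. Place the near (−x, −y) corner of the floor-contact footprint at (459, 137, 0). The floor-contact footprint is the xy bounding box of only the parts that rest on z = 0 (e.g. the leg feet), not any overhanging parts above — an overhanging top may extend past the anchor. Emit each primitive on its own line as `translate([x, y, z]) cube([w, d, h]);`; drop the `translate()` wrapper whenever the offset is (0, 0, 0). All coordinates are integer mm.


translate([459, 137, 0]) cube([4890, 151, 2830]);
translate([459, 3346, 0]) cube([4890, 151, 2830]);
translate([459, 288, 0]) cube([151, 3058, 2830]);
translate([5198, 288, 0]) cube([151, 3058, 2830]);


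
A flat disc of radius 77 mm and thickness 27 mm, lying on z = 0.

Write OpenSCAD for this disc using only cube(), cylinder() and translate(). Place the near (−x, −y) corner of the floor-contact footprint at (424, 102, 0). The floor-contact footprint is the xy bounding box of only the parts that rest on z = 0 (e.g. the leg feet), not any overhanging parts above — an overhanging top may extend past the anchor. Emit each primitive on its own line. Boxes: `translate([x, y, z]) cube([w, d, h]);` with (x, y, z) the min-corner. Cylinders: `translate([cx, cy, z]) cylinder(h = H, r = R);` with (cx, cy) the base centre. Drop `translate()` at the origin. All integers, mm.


translate([501, 179, 0]) cylinder(h = 27, r = 77);


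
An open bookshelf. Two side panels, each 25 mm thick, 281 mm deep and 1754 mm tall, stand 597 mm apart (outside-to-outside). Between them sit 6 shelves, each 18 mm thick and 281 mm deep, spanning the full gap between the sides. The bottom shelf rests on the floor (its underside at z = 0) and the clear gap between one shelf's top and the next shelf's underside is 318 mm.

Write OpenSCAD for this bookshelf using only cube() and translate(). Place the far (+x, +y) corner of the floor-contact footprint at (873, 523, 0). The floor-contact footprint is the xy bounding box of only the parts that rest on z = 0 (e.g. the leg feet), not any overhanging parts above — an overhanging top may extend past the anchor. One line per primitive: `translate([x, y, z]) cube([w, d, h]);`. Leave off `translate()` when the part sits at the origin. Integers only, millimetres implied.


translate([276, 242, 0]) cube([25, 281, 1754]);
translate([848, 242, 0]) cube([25, 281, 1754]);
translate([301, 242, 0]) cube([547, 281, 18]);
translate([301, 242, 336]) cube([547, 281, 18]);
translate([301, 242, 672]) cube([547, 281, 18]);
translate([301, 242, 1008]) cube([547, 281, 18]);
translate([301, 242, 1344]) cube([547, 281, 18]);
translate([301, 242, 1680]) cube([547, 281, 18]);


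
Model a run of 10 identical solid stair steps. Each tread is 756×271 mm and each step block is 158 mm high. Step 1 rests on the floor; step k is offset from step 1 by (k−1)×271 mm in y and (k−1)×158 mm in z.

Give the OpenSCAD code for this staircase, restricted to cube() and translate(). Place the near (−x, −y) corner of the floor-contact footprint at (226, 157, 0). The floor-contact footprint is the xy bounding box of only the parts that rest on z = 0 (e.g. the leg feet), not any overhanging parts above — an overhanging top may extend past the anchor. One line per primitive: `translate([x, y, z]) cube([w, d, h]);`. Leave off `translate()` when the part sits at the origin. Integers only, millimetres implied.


translate([226, 157, 0]) cube([756, 271, 158]);
translate([226, 428, 158]) cube([756, 271, 158]);
translate([226, 699, 316]) cube([756, 271, 158]);
translate([226, 970, 474]) cube([756, 271, 158]);
translate([226, 1241, 632]) cube([756, 271, 158]);
translate([226, 1512, 790]) cube([756, 271, 158]);
translate([226, 1783, 948]) cube([756, 271, 158]);
translate([226, 2054, 1106]) cube([756, 271, 158]);
translate([226, 2325, 1264]) cube([756, 271, 158]);
translate([226, 2596, 1422]) cube([756, 271, 158]);


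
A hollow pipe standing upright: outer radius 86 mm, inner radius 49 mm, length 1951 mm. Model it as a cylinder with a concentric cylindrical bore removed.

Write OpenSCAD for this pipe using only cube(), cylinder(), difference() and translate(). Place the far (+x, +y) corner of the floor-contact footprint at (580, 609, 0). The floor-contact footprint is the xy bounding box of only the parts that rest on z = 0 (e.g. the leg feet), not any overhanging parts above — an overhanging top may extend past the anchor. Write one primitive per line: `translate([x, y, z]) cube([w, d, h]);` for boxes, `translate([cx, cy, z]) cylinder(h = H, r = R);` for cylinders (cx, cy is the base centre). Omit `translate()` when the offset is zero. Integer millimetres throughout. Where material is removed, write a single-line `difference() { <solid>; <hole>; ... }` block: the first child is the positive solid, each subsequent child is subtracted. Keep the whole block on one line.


difference() { translate([494, 523, 0]) cylinder(h = 1951, r = 86); translate([494, 523, 0]) cylinder(h = 1951, r = 49); }


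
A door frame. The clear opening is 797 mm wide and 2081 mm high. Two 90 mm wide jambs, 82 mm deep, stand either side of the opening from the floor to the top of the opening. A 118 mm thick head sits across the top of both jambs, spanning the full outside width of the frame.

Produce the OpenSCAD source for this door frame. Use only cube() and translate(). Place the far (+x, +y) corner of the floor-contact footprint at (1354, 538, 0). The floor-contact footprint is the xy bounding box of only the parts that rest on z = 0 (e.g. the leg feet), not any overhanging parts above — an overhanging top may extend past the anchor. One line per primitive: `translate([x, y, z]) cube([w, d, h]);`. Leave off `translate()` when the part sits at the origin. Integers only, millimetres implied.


translate([377, 456, 0]) cube([90, 82, 2081]);
translate([1264, 456, 0]) cube([90, 82, 2081]);
translate([377, 456, 2081]) cube([977, 82, 118]);


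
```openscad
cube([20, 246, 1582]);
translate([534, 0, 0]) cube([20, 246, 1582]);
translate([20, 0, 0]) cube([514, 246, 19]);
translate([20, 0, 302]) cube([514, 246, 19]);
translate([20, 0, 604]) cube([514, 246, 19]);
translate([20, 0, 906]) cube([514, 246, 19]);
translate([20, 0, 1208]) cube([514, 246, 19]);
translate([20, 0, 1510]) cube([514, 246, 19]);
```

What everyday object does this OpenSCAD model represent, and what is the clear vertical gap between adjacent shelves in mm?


A bookshelf. The clear shelf gap is 283 mm.

Two tall side panels with 6 horizontal boards between them — a bookshelf. The first two shelf undersides are at z = 0 and z = 302; with shelf thickness 19, the clear gap is 302 − 0 − 19 = 283 mm.


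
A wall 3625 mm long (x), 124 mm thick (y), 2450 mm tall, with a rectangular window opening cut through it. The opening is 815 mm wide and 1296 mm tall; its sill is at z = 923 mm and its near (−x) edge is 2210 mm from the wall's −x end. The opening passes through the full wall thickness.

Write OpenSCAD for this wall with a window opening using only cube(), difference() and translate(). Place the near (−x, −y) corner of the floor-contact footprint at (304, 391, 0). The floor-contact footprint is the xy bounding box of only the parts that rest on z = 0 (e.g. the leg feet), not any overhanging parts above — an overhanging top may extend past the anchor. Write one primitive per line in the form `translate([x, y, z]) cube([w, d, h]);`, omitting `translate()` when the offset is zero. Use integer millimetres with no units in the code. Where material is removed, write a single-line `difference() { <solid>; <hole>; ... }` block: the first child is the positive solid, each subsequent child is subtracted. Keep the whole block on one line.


difference() { translate([304, 391, 0]) cube([3625, 124, 2450]); translate([2514, 391, 923]) cube([815, 124, 1296]); }


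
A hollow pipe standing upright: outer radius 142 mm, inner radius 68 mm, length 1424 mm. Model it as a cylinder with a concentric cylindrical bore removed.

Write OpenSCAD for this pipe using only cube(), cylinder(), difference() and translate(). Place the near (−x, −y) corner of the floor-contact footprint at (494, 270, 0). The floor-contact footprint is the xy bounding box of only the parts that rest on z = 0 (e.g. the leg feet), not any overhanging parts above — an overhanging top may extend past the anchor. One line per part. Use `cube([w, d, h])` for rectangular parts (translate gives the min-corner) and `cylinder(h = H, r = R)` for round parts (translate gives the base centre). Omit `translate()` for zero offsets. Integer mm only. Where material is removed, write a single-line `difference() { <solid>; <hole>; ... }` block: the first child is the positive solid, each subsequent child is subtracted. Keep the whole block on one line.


difference() { translate([636, 412, 0]) cylinder(h = 1424, r = 142); translate([636, 412, 0]) cylinder(h = 1424, r = 68); }


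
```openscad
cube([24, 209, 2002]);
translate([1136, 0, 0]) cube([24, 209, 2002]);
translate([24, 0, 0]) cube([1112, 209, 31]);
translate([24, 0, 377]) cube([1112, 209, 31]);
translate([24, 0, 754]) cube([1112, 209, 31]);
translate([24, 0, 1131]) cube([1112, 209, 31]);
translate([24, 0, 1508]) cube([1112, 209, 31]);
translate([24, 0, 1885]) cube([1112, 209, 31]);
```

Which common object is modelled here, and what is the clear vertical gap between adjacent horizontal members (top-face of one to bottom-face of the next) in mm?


A bookshelf. The clear shelf gap is 346 mm.

Two tall side panels with 6 horizontal boards between them — a bookshelf. The first two shelf undersides are at z = 0 and z = 377; with shelf thickness 31, the clear gap is 377 − 0 − 31 = 346 mm.


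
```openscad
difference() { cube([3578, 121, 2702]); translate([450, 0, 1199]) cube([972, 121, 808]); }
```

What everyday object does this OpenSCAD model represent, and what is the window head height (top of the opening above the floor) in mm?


A wall with a window opening. The window head height is 2007 mm.

A wall with a rectangular opening subtracted — a window. Sill at z = 1199, opening 808 mm tall, so the head is at 1199 + 808 = 2007 mm.


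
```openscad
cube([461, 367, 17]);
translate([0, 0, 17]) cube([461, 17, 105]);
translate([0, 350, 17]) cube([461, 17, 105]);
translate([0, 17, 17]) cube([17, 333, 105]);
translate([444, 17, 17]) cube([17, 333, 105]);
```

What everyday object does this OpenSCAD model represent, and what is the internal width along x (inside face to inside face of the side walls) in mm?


An open box. The internal width is 427 mm.

A 461×367 base slab with four walls standing on it — an open box. The base is 461 mm wide and the walls are 17 mm thick, so the internal width is 461 − 2 × 17 = 427 mm.


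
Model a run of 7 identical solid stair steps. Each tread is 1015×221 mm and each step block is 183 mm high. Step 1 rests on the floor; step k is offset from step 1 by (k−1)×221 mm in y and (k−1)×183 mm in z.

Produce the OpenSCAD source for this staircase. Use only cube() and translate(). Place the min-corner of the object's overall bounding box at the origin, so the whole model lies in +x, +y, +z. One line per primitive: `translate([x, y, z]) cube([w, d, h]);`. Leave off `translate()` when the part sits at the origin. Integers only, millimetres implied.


cube([1015, 221, 183]);
translate([0, 221, 183]) cube([1015, 221, 183]);
translate([0, 442, 366]) cube([1015, 221, 183]);
translate([0, 663, 549]) cube([1015, 221, 183]);
translate([0, 884, 732]) cube([1015, 221, 183]);
translate([0, 1105, 915]) cube([1015, 221, 183]);
translate([0, 1326, 1098]) cube([1015, 221, 183]);


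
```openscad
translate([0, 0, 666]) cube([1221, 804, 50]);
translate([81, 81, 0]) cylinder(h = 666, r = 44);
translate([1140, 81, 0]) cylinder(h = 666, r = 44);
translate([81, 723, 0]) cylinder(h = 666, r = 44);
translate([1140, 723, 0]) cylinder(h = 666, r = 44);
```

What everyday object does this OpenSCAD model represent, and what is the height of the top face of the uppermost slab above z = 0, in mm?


A table. The table height is 716 mm.

A 1221×804×50 slab sits at z = 666 on four Ø88 mm round legs — a table. The top surface is at 666 + 50 = 716 mm.


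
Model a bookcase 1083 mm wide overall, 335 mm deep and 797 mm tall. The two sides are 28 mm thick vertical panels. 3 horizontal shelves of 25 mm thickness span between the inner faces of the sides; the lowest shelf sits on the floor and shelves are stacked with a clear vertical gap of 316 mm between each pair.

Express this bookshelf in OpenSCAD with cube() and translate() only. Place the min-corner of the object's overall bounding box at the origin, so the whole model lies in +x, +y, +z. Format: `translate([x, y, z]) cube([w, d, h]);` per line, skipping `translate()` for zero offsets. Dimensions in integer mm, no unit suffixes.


cube([28, 335, 797]);
translate([1055, 0, 0]) cube([28, 335, 797]);
translate([28, 0, 0]) cube([1027, 335, 25]);
translate([28, 0, 341]) cube([1027, 335, 25]);
translate([28, 0, 682]) cube([1027, 335, 25]);


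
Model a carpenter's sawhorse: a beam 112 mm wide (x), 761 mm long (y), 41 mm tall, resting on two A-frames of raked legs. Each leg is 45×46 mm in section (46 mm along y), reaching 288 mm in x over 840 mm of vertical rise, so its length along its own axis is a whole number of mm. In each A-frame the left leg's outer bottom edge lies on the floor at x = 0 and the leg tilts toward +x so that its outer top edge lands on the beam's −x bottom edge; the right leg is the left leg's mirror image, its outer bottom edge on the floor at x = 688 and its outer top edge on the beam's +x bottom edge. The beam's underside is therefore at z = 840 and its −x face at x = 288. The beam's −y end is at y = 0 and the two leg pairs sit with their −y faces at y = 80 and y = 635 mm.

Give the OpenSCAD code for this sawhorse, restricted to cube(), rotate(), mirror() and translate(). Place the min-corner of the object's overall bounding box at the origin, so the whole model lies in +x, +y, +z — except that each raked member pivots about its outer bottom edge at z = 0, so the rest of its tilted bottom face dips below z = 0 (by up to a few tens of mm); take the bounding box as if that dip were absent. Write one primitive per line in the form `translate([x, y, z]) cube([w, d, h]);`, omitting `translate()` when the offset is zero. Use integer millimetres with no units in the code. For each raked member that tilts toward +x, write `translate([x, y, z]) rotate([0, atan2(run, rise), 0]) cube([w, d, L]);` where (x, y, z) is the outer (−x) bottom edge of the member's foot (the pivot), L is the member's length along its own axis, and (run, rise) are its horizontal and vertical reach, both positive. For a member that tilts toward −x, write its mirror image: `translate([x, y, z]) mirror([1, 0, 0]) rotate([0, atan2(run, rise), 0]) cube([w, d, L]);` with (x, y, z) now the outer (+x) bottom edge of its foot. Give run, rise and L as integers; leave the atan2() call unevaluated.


translate([288, 0, 840]) cube([112, 761, 41]);
translate([0, 80, 0]) rotate([0, atan2(288, 840), 0]) cube([45, 46, 888]);
translate([688, 80, 0]) mirror([1, 0, 0]) rotate([0, atan2(288, 840), 0]) cube([45, 46, 888]);
translate([0, 635, 0]) rotate([0, atan2(288, 840), 0]) cube([45, 46, 888]);
translate([688, 635, 0]) mirror([1, 0, 0]) rotate([0, atan2(288, 840), 0]) cube([45, 46, 888]);


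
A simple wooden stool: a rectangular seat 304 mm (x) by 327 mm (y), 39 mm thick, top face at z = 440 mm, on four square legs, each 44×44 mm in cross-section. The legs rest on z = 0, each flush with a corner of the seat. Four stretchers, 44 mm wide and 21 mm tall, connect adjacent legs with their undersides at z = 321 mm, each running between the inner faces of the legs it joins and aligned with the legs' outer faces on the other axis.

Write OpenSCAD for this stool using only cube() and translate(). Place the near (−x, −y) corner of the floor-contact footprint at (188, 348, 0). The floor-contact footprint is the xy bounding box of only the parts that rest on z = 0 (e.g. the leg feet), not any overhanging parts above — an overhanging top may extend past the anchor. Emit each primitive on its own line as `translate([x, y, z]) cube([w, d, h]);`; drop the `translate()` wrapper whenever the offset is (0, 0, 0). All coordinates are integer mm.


translate([188, 348, 401]) cube([304, 327, 39]);
translate([188, 348, 0]) cube([44, 44, 401]);
translate([448, 348, 0]) cube([44, 44, 401]);
translate([188, 631, 0]) cube([44, 44, 401]);
translate([448, 631, 0]) cube([44, 44, 401]);
translate([232, 348, 321]) cube([216, 44, 21]);
translate([232, 631, 321]) cube([216, 44, 21]);
translate([188, 392, 321]) cube([44, 239, 21]);
translate([448, 392, 321]) cube([44, 239, 21]);


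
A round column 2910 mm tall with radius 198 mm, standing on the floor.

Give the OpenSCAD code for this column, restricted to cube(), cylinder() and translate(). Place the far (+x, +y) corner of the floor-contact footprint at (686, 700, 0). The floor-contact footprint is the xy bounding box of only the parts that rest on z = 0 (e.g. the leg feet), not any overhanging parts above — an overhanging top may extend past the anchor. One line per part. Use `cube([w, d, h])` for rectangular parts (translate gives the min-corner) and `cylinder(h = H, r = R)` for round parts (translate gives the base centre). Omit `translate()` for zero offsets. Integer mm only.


translate([488, 502, 0]) cylinder(h = 2910, r = 198);


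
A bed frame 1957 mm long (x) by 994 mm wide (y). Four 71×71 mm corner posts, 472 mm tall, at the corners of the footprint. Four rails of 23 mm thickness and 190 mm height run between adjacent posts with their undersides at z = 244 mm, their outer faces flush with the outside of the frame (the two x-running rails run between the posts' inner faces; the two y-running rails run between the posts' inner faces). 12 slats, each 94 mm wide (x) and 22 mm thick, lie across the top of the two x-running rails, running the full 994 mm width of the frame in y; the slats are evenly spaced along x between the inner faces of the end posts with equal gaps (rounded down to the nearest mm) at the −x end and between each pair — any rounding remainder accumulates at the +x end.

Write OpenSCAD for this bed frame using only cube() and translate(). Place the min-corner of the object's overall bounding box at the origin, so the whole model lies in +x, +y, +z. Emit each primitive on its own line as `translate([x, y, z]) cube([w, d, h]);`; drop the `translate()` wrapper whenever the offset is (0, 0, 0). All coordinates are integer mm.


// slat z = rail_z + rail_h = 244 + 190 = 434
// slat gap = ⌊(1815 − 12·94) / 13⌋ = 52
cube([71, 71, 472]);
translate([0, 923, 0]) cube([71, 71, 472]);
translate([1886, 0, 0]) cube([71, 71, 472]);
translate([1886, 923, 0]) cube([71, 71, 472]);
translate([71, 0, 244]) cube([1815, 23, 190]);
translate([71, 971, 244]) cube([1815, 23, 190]);
translate([0, 71, 244]) cube([23, 852, 190]);
translate([1934, 71, 244]) cube([23, 852, 190]);
translate([123, 0, 434]) cube([94, 994, 22]);
translate([269, 0, 434]) cube([94, 994, 22]);
translate([415, 0, 434]) cube([94, 994, 22]);
translate([561, 0, 434]) cube([94, 994, 22]);
translate([707, 0, 434]) cube([94, 994, 22]);
translate([853, 0, 434]) cube([94, 994, 22]);
translate([999, 0, 434]) cube([94, 994, 22]);
translate([1145, 0, 434]) cube([94, 994, 22]);
translate([1291, 0, 434]) cube([94, 994, 22]);
translate([1437, 0, 434]) cube([94, 994, 22]);
translate([1583, 0, 434]) cube([94, 994, 22]);
translate([1729, 0, 434]) cube([94, 994, 22]);


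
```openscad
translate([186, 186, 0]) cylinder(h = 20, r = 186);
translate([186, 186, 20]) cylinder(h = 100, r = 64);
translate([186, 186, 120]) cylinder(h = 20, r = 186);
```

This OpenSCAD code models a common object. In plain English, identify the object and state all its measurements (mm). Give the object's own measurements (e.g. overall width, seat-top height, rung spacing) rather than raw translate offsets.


A spool: two coaxial disc flanges of radius 186 mm and thickness 20 mm, joined by a core cylinder of radius 64 mm and height 100 mm. The lower flange rests on z = 0 and the three cylinders share a vertical axis.


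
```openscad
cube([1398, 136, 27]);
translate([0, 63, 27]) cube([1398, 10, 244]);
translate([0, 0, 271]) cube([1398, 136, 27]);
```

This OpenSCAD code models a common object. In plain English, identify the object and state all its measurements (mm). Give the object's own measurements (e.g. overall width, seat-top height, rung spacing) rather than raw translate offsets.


An I-beam lying along x, 1398 mm long. Overall section height 298 mm. Two flanges 136 mm wide (y) and 27 mm thick, one on the floor and one at the top; a web 10 mm thick runs between them, centred on the flange width.


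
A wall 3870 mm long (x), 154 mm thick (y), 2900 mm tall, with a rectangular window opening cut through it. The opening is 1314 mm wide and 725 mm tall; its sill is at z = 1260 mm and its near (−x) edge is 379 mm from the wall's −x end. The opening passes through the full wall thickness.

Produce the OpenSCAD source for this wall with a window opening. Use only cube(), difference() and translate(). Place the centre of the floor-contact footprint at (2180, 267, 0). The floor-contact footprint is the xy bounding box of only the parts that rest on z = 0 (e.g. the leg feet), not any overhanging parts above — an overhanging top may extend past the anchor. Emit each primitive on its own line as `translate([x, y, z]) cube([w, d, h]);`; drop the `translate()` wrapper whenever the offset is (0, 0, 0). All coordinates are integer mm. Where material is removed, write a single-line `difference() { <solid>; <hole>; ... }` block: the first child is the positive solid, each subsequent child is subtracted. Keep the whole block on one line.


difference() { translate([245, 190, 0]) cube([3870, 154, 2900]); translate([624, 190, 1260]) cube([1314, 154, 725]); }


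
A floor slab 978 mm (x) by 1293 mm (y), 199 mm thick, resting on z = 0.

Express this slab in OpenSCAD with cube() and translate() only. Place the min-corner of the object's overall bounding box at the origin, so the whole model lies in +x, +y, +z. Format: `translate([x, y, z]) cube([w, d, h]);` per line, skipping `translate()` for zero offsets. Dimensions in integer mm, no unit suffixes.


cube([978, 1293, 199]);


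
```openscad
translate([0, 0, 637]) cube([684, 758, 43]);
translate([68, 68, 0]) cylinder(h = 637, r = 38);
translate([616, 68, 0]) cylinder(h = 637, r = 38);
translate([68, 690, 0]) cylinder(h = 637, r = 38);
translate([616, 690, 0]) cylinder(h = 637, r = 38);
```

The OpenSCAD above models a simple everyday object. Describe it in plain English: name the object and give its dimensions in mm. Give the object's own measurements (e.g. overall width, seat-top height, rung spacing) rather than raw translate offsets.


A rectangular dining table. The top is 684×758×43 mm with its upper surface at z = 680 mm. It stands on four round legs of 76 mm diameter, each leg's bounding box inset 30 mm from the nearest pair of top edges, running from the floor to the underside of the top.


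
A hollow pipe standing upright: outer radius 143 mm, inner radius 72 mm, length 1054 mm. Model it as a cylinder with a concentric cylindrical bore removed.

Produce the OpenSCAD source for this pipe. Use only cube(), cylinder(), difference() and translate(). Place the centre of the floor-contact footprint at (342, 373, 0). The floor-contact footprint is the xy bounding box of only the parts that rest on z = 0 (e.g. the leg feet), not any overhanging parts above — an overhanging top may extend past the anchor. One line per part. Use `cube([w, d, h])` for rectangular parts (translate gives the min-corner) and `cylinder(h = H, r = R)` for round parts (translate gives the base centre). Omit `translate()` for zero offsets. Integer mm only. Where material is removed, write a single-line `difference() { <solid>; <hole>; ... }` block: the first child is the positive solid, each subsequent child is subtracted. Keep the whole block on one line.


difference() { translate([342, 373, 0]) cylinder(h = 1054, r = 143); translate([342, 373, 0]) cylinder(h = 1054, r = 72); }
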